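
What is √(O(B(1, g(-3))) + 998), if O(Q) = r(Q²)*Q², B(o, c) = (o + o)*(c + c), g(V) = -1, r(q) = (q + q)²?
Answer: √17382 ≈ 131.84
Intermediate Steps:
r(q) = 4*q² (r(q) = (2*q)² = 4*q²)
B(o, c) = 4*c*o (B(o, c) = (2*o)*(2*c) = 4*c*o)
O(Q) = 4*Q⁶ (O(Q) = (4*(Q²)²)*Q² = (4*Q⁴)*Q² = 4*Q⁶)
√(O(B(1, g(-3))) + 998) = √(4*(4*(-1)*1)⁶ + 998) = √(4*(-4)⁶ + 998) = √(4*4096 + 998) = √(16384 + 998) = √17382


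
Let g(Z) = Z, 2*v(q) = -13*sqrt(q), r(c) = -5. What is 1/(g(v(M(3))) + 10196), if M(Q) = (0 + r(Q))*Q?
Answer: 40784/415836199 + 26*I*sqrt(15)/415836199 ≈ 9.8077e-5 + 2.4216e-7*I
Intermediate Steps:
M(Q) = -5*Q (M(Q) = (0 - 5)*Q = -5*Q)
v(q) = -13*sqrt(q)/2 (v(q) = (-13*sqrt(q))/2 = -13*sqrt(q)/2)
1/(g(v(M(3))) + 10196) = 1/(-13*I*sqrt(15)/2 + 10196) = 1/(10196 - 13*I*sqrt(15)/2)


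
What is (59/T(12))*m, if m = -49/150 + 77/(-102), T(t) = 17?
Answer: -81361/21675 ≈ -3.7537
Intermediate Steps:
m = -1379/1275 (m = -49*1/150 + 77*(-1/102) = -49/150 - 77/102 = -1379/1275 ≈ -1.0816)
(59/T(12))*m = (59/17)*(-1379/1275) = -81361/21675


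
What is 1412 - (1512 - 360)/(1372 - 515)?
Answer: 1208932/857 ≈ 1410.7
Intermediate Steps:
1412 - (1512 - 360)/(1372 - 515) = 1412 - 1152/857 = 1208932/857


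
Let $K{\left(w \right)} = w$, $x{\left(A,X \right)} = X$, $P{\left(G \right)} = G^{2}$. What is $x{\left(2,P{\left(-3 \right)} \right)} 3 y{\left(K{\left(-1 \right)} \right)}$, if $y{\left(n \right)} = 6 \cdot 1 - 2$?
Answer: $108$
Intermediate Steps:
$y{\left(n \right)} = 4$ ($y{\left(n \right)} = 6 - 2 = 4$)
$x{\left(2,P{\left(-3 \right)} \right)} 3 y{\left(K{\left(-1 \right)} \right)} = \left(-3\right)^{2} \cdot 3 \cdot 4 = 9 \cdot 3 \cdot 4 = 27 \cdot 4 = 108$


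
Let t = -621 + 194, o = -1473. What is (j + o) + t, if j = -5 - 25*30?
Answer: -2655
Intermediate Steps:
t = -427
j = -755 (j = -5 - 750 = -755)
(j + o) + t = (-755 - 1473) - 427 = -2228 - 427 = -2655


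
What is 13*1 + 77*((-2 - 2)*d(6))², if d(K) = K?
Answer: 44365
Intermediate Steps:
13*1 + 77*((-2 - 2)*d(6))² = 13*1 + 77*((-2 - 2)*6)² = 13 + 77*(-4*6)² = 13 + 77*(-24)² = 13 + 77*576 = 13 + 44352 = 44365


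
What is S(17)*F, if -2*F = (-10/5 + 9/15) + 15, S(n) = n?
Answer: -578/5 ≈ -115.60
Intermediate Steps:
F = -34/5 (F = -((-10/5 + 9/15) + 15)/2 = -((-10*1/5 + 9*(1/15)) + 15)/2 = -((-2 + 3/5) + 15)/2 = -(-7/5 + 15)/2 = -1/2*68/5 = -34/5 ≈ -6.8000)
S(17)*F = 17*(-34/5) = -578/5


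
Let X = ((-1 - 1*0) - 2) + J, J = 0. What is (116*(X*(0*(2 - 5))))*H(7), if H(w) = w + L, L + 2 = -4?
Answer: 0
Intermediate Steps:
L = -6 (L = -2 - 4 = -6)
H(w) = -6 + w (H(w) = w - 6 = -6 + w)
X = -3 (X = ((-1 - 1*0) - 2) + 0 = ((-1 + 0) - 2) + 0 = (-1 - 2) + 0 = -3 + 0 = -3)
(116*(X*(0*(2 - 5))))*H(7) = (116*(-0*(2 - 5)))*(-6 + 7) = (116*(-0*(-3)))*1 = (116*(-3*0))*1 = (116*0)*1 = 0*1 = 0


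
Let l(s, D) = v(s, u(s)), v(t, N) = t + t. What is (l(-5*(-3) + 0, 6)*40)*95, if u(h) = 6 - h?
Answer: 114000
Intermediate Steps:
v(t, N) = 2*t
l(s, D) = 2*s
(l(-5*(-3) + 0, 6)*40)*95 = ((2*(-5*(-3) + 0))*40)*95 = ((2*(15 + 0))*40)*95 = ((2*15)*40)*95 = (30*40)*95 = 1200*95 = 114000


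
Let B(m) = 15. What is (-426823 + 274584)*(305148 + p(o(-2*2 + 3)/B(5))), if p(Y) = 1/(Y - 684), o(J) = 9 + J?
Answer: -476261028882159/10252 ≈ -4.6455e+10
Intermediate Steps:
p(Y) = 1/(-684 + Y)
(-426823 + 274584)*(305148 + p(o(-2*2 + 3)/B(5))) = (-426823 + 274584)*(305148 + 1/(-684 + (9 + (-2*2 + 3))/15)) = -152239*(305148 + 1/(-684 + (9 + (-4 + 3))*(1/15))) = -152239*(305148 + 1/(-684 + (9 - 1)*(1/15))) = -152239*(305148 + 1/(-684 + 8*(1/15))) = -152239*(305148 + 1/(-684 + 8/15)) = -152239*(305148 + 1/(-10252/15)) = -152239*(305148 - 15/10252) = -152239*3128377281/10252 = -476261028882159/10252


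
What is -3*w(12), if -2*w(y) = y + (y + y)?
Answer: 54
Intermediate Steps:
w(y) = -3*y/2 (w(y) = -(y + (y + y))/2 = -(y + 2*y)/2 = -3*y/2)
-3*w(12) = -(-9)*12/2 = -3*(-18) = 54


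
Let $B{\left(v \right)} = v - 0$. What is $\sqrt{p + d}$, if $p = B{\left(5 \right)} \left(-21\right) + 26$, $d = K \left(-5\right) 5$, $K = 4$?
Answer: $i \sqrt{179} \approx 13.379 i$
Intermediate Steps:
$d = -100$ ($d = 4 \left(-5\right) 5 = \left(-20\right) 5 = -100$)
$B{\left(v \right)} = v$ ($B{\left(v \right)} = v + 0 = v$)
$p = -79$ ($p = 5 \left(-21\right) + 26 = -105 + 26 = -79$)
$\sqrt{p + d} = \sqrt{-79 - 100} = \sqrt{-179} = i \sqrt{179}$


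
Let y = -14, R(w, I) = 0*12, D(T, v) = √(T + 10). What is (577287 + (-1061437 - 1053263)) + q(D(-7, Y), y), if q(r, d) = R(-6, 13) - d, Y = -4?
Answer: -1537399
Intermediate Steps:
D(T, v) = √(10 + T)
R(w, I) = 0
q(r, d) = -d (q(r, d) = 0 - d = -d)
(577287 + (-1061437 - 1053263)) + q(D(-7, Y), y) = (577287 + (-1061437 - 1053263)) - 1*(-14) = (577287 - 2114700) + 14 = -1537413 + 14 = -1537399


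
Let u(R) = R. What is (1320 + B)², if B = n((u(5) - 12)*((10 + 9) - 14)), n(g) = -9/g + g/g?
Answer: 2138507536/1225 ≈ 1.7457e+6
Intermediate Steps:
n(g) = 1 - 9/g (n(g) = -9/g + 1 = 1 - 9/g)
B = 44/35 (B = (-9 + (5 - 12)*((10 + 9) - 14))/(((5 - 12)*((10 + 9) - 14))) = (-9 - 7*(19 - 14))/((-7*(19 - 14))) = (-9 - 7*5)/((-7*5)) = (-9 - 35)/(-35) = -1/35*(-44) = 44/35 ≈ 1.2571)
(1320 + B)² = (1320 + 44/35)² = (46244/35)² = 2138507536/1225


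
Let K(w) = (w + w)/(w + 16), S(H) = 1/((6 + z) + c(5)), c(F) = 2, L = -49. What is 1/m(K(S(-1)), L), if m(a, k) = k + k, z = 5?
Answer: -1/98 ≈ -0.010204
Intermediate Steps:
S(H) = 1/13 (S(H) = 1/((6 + 5) + 2) = 1/(11 + 2) = 1/13)
K(w) = 2*w/(16 + w) (K(w) = (2*w)/(16 + w) = 2*w/(16 + w))
m(a, k) = 2*k
1/m(K(S(-1)), L) = 1/(2*(-49)) = 1/(-98) = -1/98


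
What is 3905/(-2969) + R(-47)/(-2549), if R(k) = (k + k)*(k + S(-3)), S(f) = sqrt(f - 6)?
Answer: -23070887/7567981 + 282*I/2549 ≈ -3.0485 + 0.11063*I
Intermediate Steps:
S(f) = sqrt(-6 + f)
R(k) = 2*k*(k + 3*I) (R(k) = (k + k)*(k + sqrt(-6 - 3)) = (2*k)*(k + sqrt(-9)) = (2*k)*(k + 3*I) = 2*k*(k + 3*I))
3905/(-2969) + R(-47)/(-2549) = 3905/(-2969) + (2*(-47)*(-47 + 3*I))/(-2549) = 3905*(-1/2969) + (4418 - 282*I)*(-1/2549) = -3905/2969 + (-4418/2549 + 282*I/2549) = -23070887/7567981 + 282*I/2549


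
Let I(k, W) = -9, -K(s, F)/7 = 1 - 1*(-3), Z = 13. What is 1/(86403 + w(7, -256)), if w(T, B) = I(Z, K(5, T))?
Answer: 1/86394 ≈ 1.1575e-5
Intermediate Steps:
K(s, F) = -28 (K(s, F) = -7*(1 - 1*(-3)) = -7*(1 + 3) = -7*4 = -28)
w(T, B) = -9
1/(86403 + w(7, -256)) = 1/(86403 - 9) = 1/86394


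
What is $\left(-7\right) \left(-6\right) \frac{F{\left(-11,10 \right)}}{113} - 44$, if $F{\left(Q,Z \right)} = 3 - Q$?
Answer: $- \frac{4384}{113} \approx -38.796$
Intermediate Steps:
$\left(-7\right) \left(-6\right) \frac{F{\left(-11,10 \right)}}{113} - 44 = \left(-7\right) \left(-6\right) \frac{3 - -11}{113} - 44 = 42 \left(3 + 11\right) \frac{1}{113} - 44 = 42 \cdot 14 \cdot \frac{1}{113} - 44 = 42 \cdot \frac{14}{113} - 44 = \frac{588}{113} - 44 = - \frac{4384}{113}$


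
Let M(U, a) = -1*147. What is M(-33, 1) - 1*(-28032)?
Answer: 27885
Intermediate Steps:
M(U, a) = -147
M(-33, 1) - 1*(-28032) = -147 - 1*(-28032) = -147 + 28032 = 27885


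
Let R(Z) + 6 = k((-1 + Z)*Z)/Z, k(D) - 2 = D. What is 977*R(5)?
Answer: -7816/5 ≈ -1563.2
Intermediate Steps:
k(D) = 2 + D
R(Z) = -6 + (2 + Z*(-1 + Z))/Z (R(Z) = -6 + (2 + (-1 + Z)*Z)/Z = -6 + (2 + Z*(-1 + Z))/Z)
977*R(5) = 977*(-7 + 5 + 2/5) = 977*(-8/5) = -7816/5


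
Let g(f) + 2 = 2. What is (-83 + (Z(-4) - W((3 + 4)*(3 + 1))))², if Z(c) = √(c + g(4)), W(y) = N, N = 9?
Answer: 8460 - 368*I ≈ 8460.0 - 368.0*I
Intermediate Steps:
g(f) = 0 (g(f) = -2 + 2 = 0)
W(y) = 9
Z(c) = √c (Z(c) = √(c + 0) = √c)
(-83 + (Z(-4) - W((3 + 4)*(3 + 1))))² = (-83 + (√(-4) - 1*9))² = (-83 + (2*I - 9))² = (-83 + (-9 + 2*I))² = (-92 + 2*I)²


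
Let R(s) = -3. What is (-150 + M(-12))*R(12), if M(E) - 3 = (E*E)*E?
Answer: 5625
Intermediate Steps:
M(E) = 3 + E**3 (M(E) = 3 + (E*E)*E = 3 + E**2*E = 3 + E**3)
(-150 + M(-12))*R(12) = (-150 + (3 + (-12)**3))*(-3) = (-150 + (3 - 1728))*(-3) = (-150 - 1725)*(-3) = -1875*(-3) = 5625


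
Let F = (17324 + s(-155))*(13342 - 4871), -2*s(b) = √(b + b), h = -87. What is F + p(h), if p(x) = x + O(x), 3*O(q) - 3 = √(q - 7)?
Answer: 146751518 - 8471*I*√310/2 + I*√94/3 ≈ 1.4675e+8 - 74571.0*I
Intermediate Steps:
O(q) = 1 + √(-7 + q)/3 (O(q) = 1 + √(q - 7)/3 = 1 + √(-7 + q)/3)
p(x) = 1 + x + √(-7 + x)/3 (p(x) = x + (1 + √(-7 + x)/3) = 1 + x + √(-7 + x)/3)
s(b) = -√2*√b/2 (s(b) = -√(b + b)/2 = -√2*√b/2)
F = 146751604 - 8471*I*√310/2 (F = (17324 - √2*√(-155)/2)*(13342 - 4871) = (17324 - √2*I*√155/2)*8471 = (17324 - I*√310/2)*8471 = 146751604 - 8471*I*√310/2 ≈ 1.4675e+8 - 74574.0*I)
F + p(h) = (146751604 - 8471*I*√310/2) + (1 - 87 + √(-7 - 87)/3) = (146751604 - 8471*I*√310/2) + (1 - 87 + √(-94)/3) = (146751604 - 8471*I*√310/2) + (1 - 87 + (I*√94)/3) = (146751604 - 8471*I*√310/2) + (1 - 87 + I*√94/3) = (146751604 - 8471*I*√310/2) + (-86 + I*√94/3) = 146751518 - 8471*I*√310/2 + I*√94/3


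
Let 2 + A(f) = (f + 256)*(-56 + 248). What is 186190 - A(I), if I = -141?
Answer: 164112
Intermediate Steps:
A(f) = 49150 + 192*f (A(f) = -2 + (f + 256)*(-56 + 248) = -2 + (256 + f)*192 = -2 + (49152 + 192*f) = 49150 + 192*f)
186190 - A(I) = 186190 - (49150 + 192*(-141)) = 186190 - (49150 - 27072) = 186190 - 1*22078 = 186190 - 22078 = 164112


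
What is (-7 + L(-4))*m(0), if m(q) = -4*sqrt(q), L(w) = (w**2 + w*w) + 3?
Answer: 0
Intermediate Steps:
L(w) = 3 + 2*w**2 (L(w) = (w**2 + w**2) + 3 = 2*w**2 + 3 = 3 + 2*w**2)
(-7 + L(-4))*m(0) = (-7 + (3 + 2*(-4)**2))*(-4*sqrt(0)) = (-7 + (3 + 2*16))*(-4*0) = (-7 + (3 + 32))*0 = (-7 + 35)*0 = 28*0 = 0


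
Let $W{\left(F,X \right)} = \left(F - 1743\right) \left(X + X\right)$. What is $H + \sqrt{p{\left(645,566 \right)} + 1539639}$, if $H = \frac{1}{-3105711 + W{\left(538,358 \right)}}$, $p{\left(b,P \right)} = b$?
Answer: $- \frac{1}{3968491} + 2 \sqrt{385071} \approx 1241.1$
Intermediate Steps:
$W{\left(F,X \right)} = 2 X \left(-1743 + F\right)$ ($W{\left(F,X \right)} = \left(-1743 + F\right) 2 X = 2 X \left(-1743 + F\right)$)
$H = - \frac{1}{3968491}$ ($H = \frac{1}{-3105711 + 2 \cdot 358 \left(-1743 + 538\right)} = \frac{1}{-3105711 + 2 \cdot 358 \left(-1205\right)} = \frac{1}{-3105711 - 862780} = \frac{1}{-3968491} = - \frac{1}{3968491} \approx -2.5199 \cdot 10^{-7}$)
$H + \sqrt{p{\left(645,566 \right)} + 1539639} = - \frac{1}{3968491} + \sqrt{645 + 1539639} = - \frac{1}{3968491} + \sqrt{1540284} = - \frac{1}{3968491} + 2 \sqrt{385071}$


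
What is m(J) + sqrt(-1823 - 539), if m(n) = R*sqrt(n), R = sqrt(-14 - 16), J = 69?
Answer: I*(sqrt(2362) + 3*sqrt(230)) ≈ 94.098*I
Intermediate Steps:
R = I*sqrt(30) (R = sqrt(-30) = I*sqrt(30) ≈ 5.4772*I)
m(n) = I*sqrt(30)*sqrt(n) (m(n) = (I*sqrt(30))*sqrt(n) = I*sqrt(30)*sqrt(n))
m(J) + sqrt(-1823 - 539) = I*sqrt(30)*sqrt(69) + sqrt(-1823 - 539) = 3*I*sqrt(230) + sqrt(-2362) = 3*I*sqrt(230) + I*sqrt(2362) = I*sqrt(2362) + 3*I*sqrt(230)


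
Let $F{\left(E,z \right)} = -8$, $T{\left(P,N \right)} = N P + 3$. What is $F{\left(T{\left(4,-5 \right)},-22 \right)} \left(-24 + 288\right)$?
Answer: $-2112$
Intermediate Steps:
$T{\left(P,N \right)} = 3 + N P$
$F{\left(T{\left(4,-5 \right)},-22 \right)} \left(-24 + 288\right) = - 8 \left(-24 + 288\right) = \left(-8\right) 264 = -2112$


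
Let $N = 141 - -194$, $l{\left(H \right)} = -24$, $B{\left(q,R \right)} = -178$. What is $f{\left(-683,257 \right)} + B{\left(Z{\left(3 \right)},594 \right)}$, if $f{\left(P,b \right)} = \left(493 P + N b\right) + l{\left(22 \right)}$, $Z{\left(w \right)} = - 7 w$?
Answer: $-250826$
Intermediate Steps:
$N = 335$ ($N = 141 + 194 = 335$)
$f{\left(P,b \right)} = -24 + 335 b + 493 P$ ($f{\left(P,b \right)} = \left(493 P + 335 b\right) - 24 = \left(335 b + 493 P\right) - 24 = -24 + 335 b + 493 P$)
$f{\left(-683,257 \right)} + B{\left(Z{\left(3 \right)},594 \right)} = \left(-24 + 335 \cdot 257 + 493 \left(-683\right)\right) - 178 = \left(-24 + 86095 - 336719\right) - 178 = -250648 - 178 = -250826$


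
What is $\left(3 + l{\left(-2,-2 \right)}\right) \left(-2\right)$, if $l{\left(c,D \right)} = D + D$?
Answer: $2$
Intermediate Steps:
$l{\left(c,D \right)} = 2 D$
$\left(3 + l{\left(-2,-2 \right)}\right) \left(-2\right) = \left(3 + 2 \left(-2\right)\right) \left(-2\right) = \left(3 - 4\right) \left(-2\right) = \left(-1\right) \left(-2\right) = 2$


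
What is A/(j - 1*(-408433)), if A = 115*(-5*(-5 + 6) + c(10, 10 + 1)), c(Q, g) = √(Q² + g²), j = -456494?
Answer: 575/48061 - 115*√221/48061 ≈ -0.023607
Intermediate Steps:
A = -575 + 115*√221 (A = 115*(-5*(-5 + 6) + √(10² + (10 + 1)²)) = 115*(-5*1 + √(100 + 11²)) = 115*(-5 + √(100 + 121)) = 115*(-5 + √221) = -575 + 115*√221 ≈ 1134.6)
A/(j - 1*(-408433)) = (-575 + 115*√221)/(-456494 - 1*(-408433)) = (-575 + 115*√221)/(-456494 + 408433) = (-575 + 115*√221)/(-48061) = (-575 + 115*√221)*(-1/48061) = 575/48061 - 115*√221/48061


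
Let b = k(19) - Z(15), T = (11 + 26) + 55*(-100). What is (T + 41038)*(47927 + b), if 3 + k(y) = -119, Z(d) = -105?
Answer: 1704398250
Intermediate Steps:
T = -5463 (T = 37 - 5500 = -5463)
k(y) = -122 (k(y) = -3 - 119 = -122)
b = -17 (b = -122 - 1*(-105) = -122 + 105 = -17)
(T + 41038)*(47927 + b) = (-5463 + 41038)*(47927 - 17) = 35575*47910 = 1704398250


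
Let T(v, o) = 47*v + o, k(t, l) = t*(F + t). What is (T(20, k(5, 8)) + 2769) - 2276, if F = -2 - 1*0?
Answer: 1448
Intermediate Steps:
F = -2 (F = -2 + 0 = -2)
k(t, l) = t*(-2 + t)
T(v, o) = o + 47*v
(T(20, k(5, 8)) + 2769) - 2276 = ((5*(-2 + 5) + 47*20) + 2769) - 2276 = ((5*3 + 940) + 2769) - 2276 = ((15 + 940) + 2769) - 2276 = (955 + 2769) - 2276 = 3724 - 2276 = 1448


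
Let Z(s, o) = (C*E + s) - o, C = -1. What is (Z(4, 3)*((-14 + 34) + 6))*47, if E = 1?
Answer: 0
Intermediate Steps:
Z(s, o) = -1 + s - o (Z(s, o) = (-1*1 + s) - o = (-1 + s) - o = -1 + s - o)
(Z(4, 3)*((-14 + 34) + 6))*47 = ((-1 + 4 - 1*3)*((-14 + 34) + 6))*47 = ((-1 + 4 - 3)*(20 + 6))*47 = (0*26)*47 = 0*47 = 0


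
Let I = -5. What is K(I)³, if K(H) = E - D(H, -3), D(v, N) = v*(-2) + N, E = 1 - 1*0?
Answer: -216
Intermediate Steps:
E = 1 (E = 1 + 0 = 1)
D(v, N) = N - 2*v (D(v, N) = -2*v + N = N - 2*v)
K(H) = 4 + 2*H (K(H) = 1 - (-3 - 2*H) = 1 + (3 + 2*H) = 4 + 2*H)
K(I)³ = (4 + 2*(-5))³ = (4 - 10)³ = (-6)³ = -216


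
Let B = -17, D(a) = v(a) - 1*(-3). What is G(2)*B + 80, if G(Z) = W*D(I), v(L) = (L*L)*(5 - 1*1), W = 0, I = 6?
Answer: 80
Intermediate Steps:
v(L) = 4*L² (v(L) = L²*(5 - 1) = L²*4 = 4*L²)
D(a) = 3 + 4*a² (D(a) = 4*a² - 1*(-3) = 4*a² + 3 = 3 + 4*a²)
G(Z) = 0 (G(Z) = 0*(3 + 4*6²) = 0*(3 + 4*36) = 0*(3 + 144) = 0*147 = 0)
G(2)*B + 80 = 0*(-17) + 80 = 0 + 80 = 80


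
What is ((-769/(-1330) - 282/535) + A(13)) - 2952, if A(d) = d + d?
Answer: -416391789/142310 ≈ -2925.9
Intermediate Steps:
A(d) = 2*d
((-769/(-1330) - 282/535) + A(13)) - 2952 = ((-769/(-1330) - 282/535) + 2*13) - 2952 = ((-769*(-1/1330) - 282*1/535) + 26) - 2952 = ((769/1330 - 282/535) + 26) - 2952 = (7271/142310 + 26) - 2952 = 3707331/142310 - 2952 = -416391789/142310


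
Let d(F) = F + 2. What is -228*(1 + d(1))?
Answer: -912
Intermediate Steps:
d(F) = 2 + F
-228*(1 + d(1)) = -228*(1 + (2 + 1)) = -228*(1 + 3) = -228*4 = -57*16 = -912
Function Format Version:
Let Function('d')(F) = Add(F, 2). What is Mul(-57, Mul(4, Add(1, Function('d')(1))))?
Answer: -912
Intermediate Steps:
Function('d')(F) = Add(2, F)
Mul(-57, Mul(4, Add(1, Function('d')(1)))) = Mul(-57, Mul(4, Add(1, Add(2, 1)))) = Mul(-57, Mul(4, Add(1, 3))) = Mul(-57, Mul(4, 4)) = Mul(-57, 16) = -912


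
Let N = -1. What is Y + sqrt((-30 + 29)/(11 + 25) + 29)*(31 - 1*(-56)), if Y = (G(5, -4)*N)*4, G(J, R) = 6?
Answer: -24 + 29*sqrt(1043)/2 ≈ 444.29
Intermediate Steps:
Y = -24 (Y = (6*(-1))*4 = -6*4 = -24)
Y + sqrt((-30 + 29)/(11 + 25) + 29)*(31 - 1*(-56)) = -24 + sqrt((-30 + 29)/(11 + 25) + 29)*(31 - 1*(-56)) = -24 + sqrt(-1/36 + 29)*(31 + 56) = -24 + sqrt(-1*1/36 + 29)*87 = -24 + sqrt(-1/36 + 29)*87 = -24 + sqrt(1043/36)*87 = -24 + (sqrt(1043)/6)*87 = -24 + 29*sqrt(1043)/2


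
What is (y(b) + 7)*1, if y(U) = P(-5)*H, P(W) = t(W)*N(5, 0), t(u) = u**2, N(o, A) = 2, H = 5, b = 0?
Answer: 257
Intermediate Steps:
P(W) = 2*W**2 (P(W) = W**2*2 = 2*W**2)
y(U) = 250 (y(U) = (2*(-5)**2)*5 = (2*25)*5 = 50*5 = 250)
(y(b) + 7)*1 = (250 + 7)*1 = 257*1 = 257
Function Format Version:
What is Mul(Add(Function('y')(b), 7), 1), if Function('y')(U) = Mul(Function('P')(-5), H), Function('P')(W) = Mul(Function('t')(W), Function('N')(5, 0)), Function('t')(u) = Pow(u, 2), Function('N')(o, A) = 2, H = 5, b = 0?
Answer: 257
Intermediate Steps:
Function('P')(W) = Mul(2, Pow(W, 2)) (Function('P')(W) = Mul(Pow(W, 2), 2) = Mul(2, Pow(W, 2)))
Function('y')(U) = 250 (Function('y')(U) = Mul(Mul(2, Pow(-5, 2)), 5) = Mul(Mul(2, 25), 5) = Mul(50, 5) = 250)
Mul(Add(Function('y')(b), 7), 1) = Mul(Add(250, 7), 1) = Mul(257, 1) = 257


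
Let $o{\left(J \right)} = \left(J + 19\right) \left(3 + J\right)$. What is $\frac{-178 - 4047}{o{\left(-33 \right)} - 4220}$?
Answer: $\frac{169}{152} \approx 1.1118$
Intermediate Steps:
$o{\left(J \right)} = \left(3 + J\right) \left(19 + J\right)$ ($o{\left(J \right)} = \left(19 + J\right) \left(3 + J\right) = \left(3 + J\right) \left(19 + J\right)$)
$\frac{-178 - 4047}{o{\left(-33 \right)} - 4220} = \frac{-178 - 4047}{\left(57 + \left(-33\right)^{2} + 22 \left(-33\right)\right) - 4220} = - \frac{4225}{\left(57 + 1089 - 726\right) - 4220} = - \frac{4225}{420 - 4220} = - \frac{4225}{-3800} = \left(-4225\right) \left(- \frac{1}{3800}\right) = \frac{169}{152}$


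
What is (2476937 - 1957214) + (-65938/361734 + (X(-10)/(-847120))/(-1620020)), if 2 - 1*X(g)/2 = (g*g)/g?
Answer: 16125249532792263664201/31026633780732600 ≈ 5.1972e+5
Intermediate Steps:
X(g) = 4 - 2*g (X(g) = 4 - 2*g*g/g = 4 - 2*g**2/g = 4 - 2*g)
(2476937 - 1957214) + (-65938/361734 + (X(-10)/(-847120))/(-1620020)) = (2476937 - 1957214) + (-65938/361734 + ((4 - 2*(-10))/(-847120))/(-1620020)) = 519723 + (-65938*1/361734 + ((4 + 20)*(-1/847120))*(-1/1620020)) = 519723 + (-32969/180867 + (24*(-1/847120))*(-1/1620020)) = 519723 + (-32969/180867 - 3/105890*(-1/1620020)) = 519723 + (-32969/180867 + 3/171543917800) = 519723 - 5655631425405599/31026633780732600 = 16125249532792263664201/31026633780732600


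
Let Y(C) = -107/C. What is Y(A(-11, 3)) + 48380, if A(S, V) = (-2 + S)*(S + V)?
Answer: 5031413/104 ≈ 48379.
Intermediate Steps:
Y(A(-11, 3)) + 48380 = -107/((-11)² - 2*(-11) - 2*3 - 11*3) + 48380 = -107/(121 + 22 - 6 - 33) + 48380 = -107/104 + 48380 = 5031413/104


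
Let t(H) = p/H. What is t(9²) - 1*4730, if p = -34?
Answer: -383164/81 ≈ -4730.4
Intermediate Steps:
t(H) = -34/H
t(9²) - 1*4730 = -34/(9²) - 1*4730 = -34/81 - 4730 = -383164/81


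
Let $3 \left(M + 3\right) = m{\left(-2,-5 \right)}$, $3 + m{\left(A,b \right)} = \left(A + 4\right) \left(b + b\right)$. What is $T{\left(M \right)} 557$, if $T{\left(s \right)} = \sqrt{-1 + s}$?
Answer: $\frac{557 i \sqrt{105}}{3} \approx 1902.5 i$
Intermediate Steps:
$m{\left(A,b \right)} = -3 + 2 b \left(4 + A\right)$ ($m{\left(A,b \right)} = -3 + \left(A + 4\right) \left(b + b\right) = -3 + \left(4 + A\right) 2 b = -3 + 2 b \left(4 + A\right)$)
$M = - \frac{32}{3}$ ($M = -3 + \frac{-3 + 8 \left(-5\right) + 2 \left(-2\right) \left(-5\right)}{3} = -3 + \frac{-3 - 40 + 20}{3} = -3 + \frac{1}{3} \left(-23\right) = -3 - \frac{23}{3} = - \frac{32}{3} \approx -10.667$)
$T{\left(M \right)} 557 = \sqrt{-1 - \frac{32}{3}} \cdot 557 = \sqrt{- \frac{35}{3}} \cdot 557 = \frac{i \sqrt{105}}{3} \cdot 557 = \frac{557 i \sqrt{105}}{3}$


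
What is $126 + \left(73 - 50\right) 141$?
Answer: $3369$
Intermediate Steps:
$126 + \left(73 - 50\right) 141 = 126 + 23 \cdot 141 = 126 + 3243 = 3369$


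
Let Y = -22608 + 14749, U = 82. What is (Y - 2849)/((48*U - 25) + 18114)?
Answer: -10708/22025 ≈ -0.48617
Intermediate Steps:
Y = -7859
(Y - 2849)/((48*U - 25) + 18114) = (-7859 - 2849)/((48*82 - 25) + 18114) = -10708/((3936 - 25) + 18114) = -10708/(3911 + 18114) = -10708/22025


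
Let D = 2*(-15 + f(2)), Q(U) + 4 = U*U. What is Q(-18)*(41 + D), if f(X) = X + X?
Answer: 6080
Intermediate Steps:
f(X) = 2*X
Q(U) = -4 + U**2 (Q(U) = -4 + U*U = -4 + U**2)
D = -22 (D = 2*(-15 + 2*2) = 2*(-15 + 4) = 2*(-11) = -22)
Q(-18)*(41 + D) = (-4 + (-18)**2)*(41 - 22) = (-4 + 324)*19 = 320*19 = 6080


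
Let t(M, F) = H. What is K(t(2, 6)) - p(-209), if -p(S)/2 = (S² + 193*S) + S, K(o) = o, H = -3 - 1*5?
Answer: 6262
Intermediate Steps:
H = -8 (H = -3 - 5 = -8)
t(M, F) = -8
p(S) = -388*S - 2*S² (p(S) = -2*((S² + 193*S) + S) = -2*(S² + 194*S) = -388*S - 2*S²)
K(t(2, 6)) - p(-209) = -8 - (-2)*(-209)*(194 - 209) = -8 - (-2)*(-209)*(-15) = -8 - 1*(-6270) = -8 + 6270 = 6262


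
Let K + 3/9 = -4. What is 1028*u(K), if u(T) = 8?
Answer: 8224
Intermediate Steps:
K = -13/3 (K = -⅓ - 4 = -13/3 ≈ -4.3333)
1028*u(K) = 1028*8 = 8224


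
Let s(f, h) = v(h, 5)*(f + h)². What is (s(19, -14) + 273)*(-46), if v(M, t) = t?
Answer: -18308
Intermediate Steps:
s(f, h) = 5*(f + h)²
(s(19, -14) + 273)*(-46) = (5*(19 - 14)² + 273)*(-46) = (5*5² + 273)*(-46) = (5*25 + 273)*(-46) = (125 + 273)*(-46) = 398*(-46) = -18308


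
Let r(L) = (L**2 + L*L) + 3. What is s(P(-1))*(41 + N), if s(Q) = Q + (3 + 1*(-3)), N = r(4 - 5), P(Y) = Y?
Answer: -46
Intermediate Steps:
r(L) = 3 + 2*L**2 (r(L) = (L**2 + L**2) + 3 = 2*L**2 + 3 = 3 + 2*L**2)
N = 5 (N = 3 + 2*(4 - 5)**2 = 3 + 2*(-1)**2 = 3 + 2*1 = 3 + 2 = 5)
s(Q) = Q (s(Q) = Q + (3 - 3) = Q + 0 = Q)
s(P(-1))*(41 + N) = -(41 + 5) = -1*46 = -46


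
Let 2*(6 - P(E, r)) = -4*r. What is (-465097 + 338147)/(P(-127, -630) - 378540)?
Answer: 63475/189897 ≈ 0.33426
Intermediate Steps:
P(E, r) = 6 + 2*r (P(E, r) = 6 - (-2)*r = 6 + 2*r)
(-465097 + 338147)/(P(-127, -630) - 378540) = (-465097 + 338147)/((6 + 2*(-630)) - 378540) = -126950/((6 - 1260) - 378540) = -126950/(-1254 - 378540) = -126950/(-379794) = -126950*(-1/379794) = 63475/189897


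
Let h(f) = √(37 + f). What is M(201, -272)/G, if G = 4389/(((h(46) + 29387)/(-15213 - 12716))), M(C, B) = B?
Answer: 7993264/122580381 + 272*√83/122580381 ≈ 0.065229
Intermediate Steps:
G = 4389/(-29387/27929 - √83/27929) (G = 4389/(((√(37 + 46) + 29387)/(-15213 - 12716))) = 4389/(((√83 + 29387)/(-27929))) = 4389/(((29387 + √83)*(-1/27929))) = 4389/(-29387/27929 - √83/27929) ≈ -4170.0)
M(201, -272)/G = -272/(-3602269656447/863595686 + 122580381*√83/863595686)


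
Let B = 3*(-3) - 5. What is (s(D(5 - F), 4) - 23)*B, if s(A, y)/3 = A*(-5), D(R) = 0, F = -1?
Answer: 322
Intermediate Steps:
s(A, y) = -15*A (s(A, y) = 3*(A*(-5)) = 3*(-5*A) = -15*A)
B = -14 (B = -9 - 5 = -14)
(s(D(5 - F), 4) - 23)*B = (-15*0 - 23)*(-14) = (0 - 23)*(-14) = -23*(-14) = 322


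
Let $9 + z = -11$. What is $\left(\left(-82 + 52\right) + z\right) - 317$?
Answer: $-367$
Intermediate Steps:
$z = -20$ ($z = -9 - 11 = -20$)
$\left(\left(-82 + 52\right) + z\right) - 317 = \left(\left(-82 + 52\right) - 20\right) - 317 = \left(-30 - 20\right) - 317 = -50 - 317 = -367$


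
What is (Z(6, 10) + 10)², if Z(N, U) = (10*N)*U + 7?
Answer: 380689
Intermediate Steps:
Z(N, U) = 7 + 10*N*U (Z(N, U) = 10*N*U + 7 = 7 + 10*N*U)
(Z(6, 10) + 10)² = ((7 + 10*6*10) + 10)² = ((7 + 600) + 10)² = (607 + 10)² = 617² = 380689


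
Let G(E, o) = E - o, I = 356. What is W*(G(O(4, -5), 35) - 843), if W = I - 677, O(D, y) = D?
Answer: 280554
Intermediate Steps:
W = -321 (W = 356 - 677 = -321)
W*(G(O(4, -5), 35) - 843) = -321*((4 - 1*35) - 843) = -321*((4 - 35) - 843) = -321*(-31 - 843) = -321*(-874) = 280554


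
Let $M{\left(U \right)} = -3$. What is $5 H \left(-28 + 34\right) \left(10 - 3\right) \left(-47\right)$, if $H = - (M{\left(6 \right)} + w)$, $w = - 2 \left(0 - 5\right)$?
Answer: $69090$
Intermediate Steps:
$w = 10$ ($w = \left(-2\right) \left(-5\right) = 10$)
$H = -7$ ($H = - (-3 + 10) = \left(-1\right) 7 = -7$)
$5 H \left(-28 + 34\right) \left(10 - 3\right) \left(-47\right) = 5 \left(-7\right) \left(-28 + 34\right) \left(10 - 3\right) \left(-47\right) = - 35 \cdot 6 \cdot 7 \left(-47\right) = \left(-35\right) 42 \left(-47\right) = \left(-1470\right) \left(-47\right) = 69090$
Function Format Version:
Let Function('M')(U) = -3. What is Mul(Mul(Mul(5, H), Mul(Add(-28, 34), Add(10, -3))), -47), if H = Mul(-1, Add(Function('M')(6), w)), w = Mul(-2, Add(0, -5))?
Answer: 69090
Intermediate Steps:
w = 10 (w = Mul(-2, -5) = 10)
H = -7 (H = Mul(-1, Add(-3, 10)) = Mul(-1, 7) = -7)
Mul(Mul(Mul(5, H), Mul(Add(-28, 34), Add(10, -3))), -47) = Mul(Mul(Mul(5, -7), Mul(Add(-28, 34), Add(10, -3))), -47) = Mul(Mul(-35, Mul(6, 7)), -47) = Mul(Mul(-35, 42), -47) = Mul(-1470, -47) = 69090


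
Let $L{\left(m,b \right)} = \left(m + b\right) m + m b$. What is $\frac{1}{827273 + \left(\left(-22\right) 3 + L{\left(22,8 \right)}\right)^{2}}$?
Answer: $\frac{1}{1420173} \approx 7.0414 \cdot 10^{-7}$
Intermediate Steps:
$L{\left(m,b \right)} = b m + m \left(b + m\right)$ ($L{\left(m,b \right)} = \left(b + m\right) m + b m = m \left(b + m\right) + b m = b m + m \left(b + m\right)$)
$\frac{1}{827273 + \left(\left(-22\right) 3 + L{\left(22,8 \right)}\right)^{2}} = \frac{1}{827273 + \left(\left(-22\right) 3 + 22 \left(22 + 2 \cdot 8\right)\right)^{2}} = \frac{1}{827273 + \left(-66 + 22 \left(22 + 16\right)\right)^{2}} = \frac{1}{827273 + \left(-66 + 22 \cdot 38\right)^{2}} = \frac{1}{827273 + \left(-66 + 836\right)^{2}} = \frac{1}{827273 + 770^{2}} = \frac{1}{827273 + 592900} = \frac{1}{1420173}$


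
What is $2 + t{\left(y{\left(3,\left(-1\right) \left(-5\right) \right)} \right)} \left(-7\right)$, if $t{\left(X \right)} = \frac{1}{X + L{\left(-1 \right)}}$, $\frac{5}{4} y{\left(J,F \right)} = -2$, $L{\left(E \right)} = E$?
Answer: $\frac{61}{13} \approx 4.6923$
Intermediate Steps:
$y{\left(J,F \right)} = - \frac{8}{5}$ ($y{\left(J,F \right)} = \frac{4}{5} \left(-2\right) = - \frac{8}{5}$)
$t{\left(X \right)} = \frac{1}{-1 + X}$ ($t{\left(X \right)} = \frac{1}{X - 1} = \frac{1}{-1 + X}$)
$2 + t{\left(y{\left(3,\left(-1\right) \left(-5\right) \right)} \right)} \left(-7\right) = 2 + \frac{1}{-1 - \frac{8}{5}} \left(-7\right) = 2 + \frac{1}{- \frac{13}{5}} \left(-7\right) = 2 - - \frac{35}{13} = 2 + \frac{35}{13} = \frac{61}{13}$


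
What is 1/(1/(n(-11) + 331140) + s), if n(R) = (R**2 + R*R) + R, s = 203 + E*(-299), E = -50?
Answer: 331371/5021264764 ≈ 6.5994e-5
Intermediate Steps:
s = 15153 (s = 203 - 50*(-299) = 203 + 14950 = 15153)
n(R) = R + 2*R**2 (n(R) = (R**2 + R**2) + R = 2*R**2 + R = R + 2*R**2)
1/(1/(n(-11) + 331140) + s) = 1/(1/(-11*(1 + 2*(-11)) + 331140) + 15153) = 1/(1/(-11*(1 - 22) + 331140) + 15153) = 1/(1/(-11*(-21) + 331140) + 15153) = 1/(1/(231 + 331140) + 15153) = 1/(1/331371 + 15153) = 1/(5021264764/331371) = 331371/5021264764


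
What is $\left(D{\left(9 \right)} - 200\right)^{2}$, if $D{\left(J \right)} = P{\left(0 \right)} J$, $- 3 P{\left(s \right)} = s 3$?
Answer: $40000$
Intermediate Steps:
$P{\left(s \right)} = - s$ ($P{\left(s \right)} = - \frac{s 3}{3} = - \frac{3 s}{3} = - s$)
$D{\left(J \right)} = 0$ ($D{\left(J \right)} = \left(-1\right) 0 J = 0 J = 0$)
$\left(D{\left(9 \right)} - 200\right)^{2} = \left(0 - 200\right)^{2} = \left(-200\right)^{2} = 40000$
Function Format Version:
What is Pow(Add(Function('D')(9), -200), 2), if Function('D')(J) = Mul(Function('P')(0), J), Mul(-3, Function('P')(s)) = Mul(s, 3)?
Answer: 40000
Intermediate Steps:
Function('P')(s) = Mul(-1, s) (Function('P')(s) = Mul(Rational(-1, 3), Mul(s, 3)) = Mul(Rational(-1, 3), Mul(3, s)) = Mul(-1, s))
Function('D')(J) = 0 (Function('D')(J) = Mul(Mul(-1, 0), J) = Mul(0, J) = 0)
Pow(Add(Function('D')(9), -200), 2) = Pow(Add(0, -200), 2) = Pow(-200, 2) = 40000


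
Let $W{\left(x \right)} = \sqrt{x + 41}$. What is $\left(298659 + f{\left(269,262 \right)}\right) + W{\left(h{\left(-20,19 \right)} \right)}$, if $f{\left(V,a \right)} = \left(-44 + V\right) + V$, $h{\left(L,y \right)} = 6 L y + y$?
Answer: $299153 + 2 i \sqrt{555} \approx 2.9915 \cdot 10^{5} + 47.117 i$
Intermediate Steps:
$h{\left(L,y \right)} = y + 6 L y$ ($h{\left(L,y \right)} = 6 L y + y = y + 6 L y$)
$W{\left(x \right)} = \sqrt{41 + x}$
$f{\left(V,a \right)} = -44 + 2 V$
$\left(298659 + f{\left(269,262 \right)}\right) + W{\left(h{\left(-20,19 \right)} \right)} = \left(298659 + \left(-44 + 2 \cdot 269\right)\right) + \sqrt{41 + 19 \left(1 + 6 \left(-20\right)\right)} = \left(298659 + \left(-44 + 538\right)\right) + \sqrt{41 + 19 \left(1 - 120\right)} = \left(298659 + 494\right) + \sqrt{41 + 19 \left(-119\right)} = 299153 + \sqrt{41 - 2261} = 299153 + \sqrt{-2220} = 299153 + 2 i \sqrt{555}$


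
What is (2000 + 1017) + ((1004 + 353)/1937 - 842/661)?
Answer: 3862103092/1280357 ≈ 3016.4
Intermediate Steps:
(2000 + 1017) + ((1004 + 353)/1937 - 842/661) = 3017 + (1357*(1/1937) - 842*1/661) = 3017 + (1357/1937 - 842/661) = 3017 - 733977/1280357 = 3862103092/1280357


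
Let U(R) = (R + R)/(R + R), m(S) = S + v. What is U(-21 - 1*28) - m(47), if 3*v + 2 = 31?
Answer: -167/3 ≈ -55.667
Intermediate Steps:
v = 29/3 (v = -2/3 + (1/3)*31 = -2/3 + 31/3 = 29/3 ≈ 9.6667)
m(S) = 29/3 + S (m(S) = S + 29/3 = 29/3 + S)
U(R) = 1 (U(R) = (2*R)/((2*R)) = (2*R)*(1/(2*R)) = 1)
U(-21 - 1*28) - m(47) = 1 - (29/3 + 47) = 1 - 1*170/3 = 1 - 170/3 = -167/3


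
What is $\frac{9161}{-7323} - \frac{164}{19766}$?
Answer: $- \frac{91138649}{72373209} \approx -1.2593$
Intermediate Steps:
$\frac{9161}{-7323} - \frac{164}{19766} = 9161 \left(- \frac{1}{7323}\right) - \frac{82}{9883} = - \frac{9161}{7323} - \frac{82}{9883} = - \frac{91138649}{72373209}$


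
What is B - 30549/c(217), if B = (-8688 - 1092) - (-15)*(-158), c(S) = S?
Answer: -2667099/217 ≈ -12291.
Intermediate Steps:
B = -12150 (B = -9780 - 15*158 = -9780 - 2370 = -12150)
B - 30549/c(217) = -12150 - 30549/217 = -2667099/217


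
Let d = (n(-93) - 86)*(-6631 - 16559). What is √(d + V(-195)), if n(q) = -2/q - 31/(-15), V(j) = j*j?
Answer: √1906566619/31 ≈ 1408.5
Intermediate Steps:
V(j) = j²
n(q) = 31/15 - 2/q (n(q) = -2/q - 31*(-1/15) = -2/q + 31/15 = 31/15 - 2/q)
d = 60323374/31 (d = ((31/15 - 2/(-93)) - 86)*(-6631 - 16559) = ((31/15 - 2*(-1/93)) - 86)*(-23190) = ((31/15 + 2/93) - 86)*(-23190) = (971/465 - 86)*(-23190) = -39019/465*(-23190) = 60323374/31 ≈ 1.9459e+6)
√(d + V(-195)) = √(60323374/31 + (-195)²) = √(60323374/31 + 38025) = √(61502149/31) = √1906566619/31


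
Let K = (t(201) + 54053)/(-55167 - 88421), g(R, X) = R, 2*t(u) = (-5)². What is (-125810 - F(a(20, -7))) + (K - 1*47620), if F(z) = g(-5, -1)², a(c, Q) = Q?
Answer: -49812221211/287176 ≈ -1.7346e+5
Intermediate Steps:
t(u) = 25/2 (t(u) = (½)*(-5)² = (½)*25 = 25/2)
F(z) = 25 (F(z) = (-5)² = 25)
K = -108131/287176 (K = (25/2 + 54053)/(-55167 - 88421) = (108131/2)/(-143588) = (108131/2)*(-1/143588) = -108131/287176 ≈ -0.37653)
(-125810 - F(a(20, -7))) + (K - 1*47620) = (-125810 - 1*25) + (-108131/287176 - 1*47620) = (-125810 - 25) + (-108131/287176 - 47620) = -125835 - 13675429251/287176 = -49812221211/287176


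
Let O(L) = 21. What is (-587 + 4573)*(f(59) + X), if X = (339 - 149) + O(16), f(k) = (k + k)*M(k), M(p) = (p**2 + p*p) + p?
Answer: 3303154354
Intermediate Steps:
M(p) = p + 2*p**2 (M(p) = (p**2 + p**2) + p = 2*p**2 + p = p + 2*p**2)
f(k) = 2*k**2*(1 + 2*k) (f(k) = (k + k)*(k*(1 + 2*k)) = (2*k)*(k*(1 + 2*k)) = 2*k**2*(1 + 2*k))
X = 211 (X = (339 - 149) + 21 = 190 + 21 = 211)
(-587 + 4573)*(f(59) + X) = (-587 + 4573)*(59**2*(2 + 4*59) + 211) = 3986*(3481*(2 + 236) + 211) = 3986*(3481*238 + 211) = 3986*(828478 + 211) = 3986*828689 = 3303154354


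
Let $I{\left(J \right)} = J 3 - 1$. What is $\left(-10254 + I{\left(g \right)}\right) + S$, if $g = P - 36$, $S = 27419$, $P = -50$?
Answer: $16906$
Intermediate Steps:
$g = -86$ ($g = -50 - 36 = -86$)
$I{\left(J \right)} = -1 + 3 J$ ($I{\left(J \right)} = 3 J - 1 = -1 + 3 J$)
$\left(-10254 + I{\left(g \right)}\right) + S = \left(-10254 + \left(-1 + 3 \left(-86\right)\right)\right) + 27419 = \left(-10254 - 259\right) + 27419 = -10513 + 27419 = 16906$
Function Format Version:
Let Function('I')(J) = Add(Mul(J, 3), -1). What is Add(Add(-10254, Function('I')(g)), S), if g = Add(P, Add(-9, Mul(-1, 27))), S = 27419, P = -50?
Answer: 16906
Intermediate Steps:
g = -86 (g = Add(-50, Add(-9, Mul(-1, 27))) = Add(-50, Add(-9, -27)) = Add(-50, -36) = -86)
Function('I')(J) = Add(-1, Mul(3, J)) (Function('I')(J) = Add(Mul(3, J), -1) = Add(-1, Mul(3, J)))
Add(Add(-10254, Function('I')(g)), S) = Add(Add(-10254, Add(-1, Mul(3, -86))), 27419) = Add(Add(-10254, Add(-1, -258)), 27419) = Add(Add(-10254, -259), 27419) = Add(-10513, 27419) = 16906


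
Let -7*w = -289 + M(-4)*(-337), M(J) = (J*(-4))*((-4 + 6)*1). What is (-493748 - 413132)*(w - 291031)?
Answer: 1837469470720/7 ≈ 2.6250e+11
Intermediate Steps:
M(J) = -8*J (M(J) = (-4*J)*(2*1) = -4*J*2 = -8*J)
w = 11073/7 (w = -(-289 - 8*(-4)*(-337))/7 = -(-289 + 32*(-337))/7 = -(-289 - 10784)/7 = -⅐*(-11073) = 11073/7 ≈ 1581.9)
(-493748 - 413132)*(w - 291031) = (-493748 - 413132)*(11073/7 - 291031) = -906880*(-2026144/7) = 1837469470720/7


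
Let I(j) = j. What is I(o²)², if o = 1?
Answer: 1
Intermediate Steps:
I(o²)² = (1²)² = 1² = 1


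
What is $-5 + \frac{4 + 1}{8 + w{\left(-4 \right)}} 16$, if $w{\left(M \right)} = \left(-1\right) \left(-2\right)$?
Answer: $3$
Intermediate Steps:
$w{\left(M \right)} = 2$
$-5 + \frac{4 + 1}{8 + w{\left(-4 \right)}} 16 = -5 + \frac{4 + 1}{8 + 2} \cdot 16 = -5 + \frac{5}{10} \cdot 16 = -5 + 5 \cdot \frac{1}{10} \cdot 16 = -5 + \frac{1}{2} \cdot 16 = -5 + 8 = 3$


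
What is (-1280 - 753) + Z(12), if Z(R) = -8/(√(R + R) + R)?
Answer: -10169/5 + 2*√6/15 ≈ -2033.5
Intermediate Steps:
Z(R) = -8/(R + √2*√R) (Z(R) = -8/(√(2*R) + R) = -8/(√2*√R + R) = -8/(R + √2*√R))
(-1280 - 753) + Z(12) = (-1280 - 753) - 8/(12 + √2*√12) = -2033 - 8/(12 + √2*(2*√3)) = -2033 - 8/(12 + 2*√6)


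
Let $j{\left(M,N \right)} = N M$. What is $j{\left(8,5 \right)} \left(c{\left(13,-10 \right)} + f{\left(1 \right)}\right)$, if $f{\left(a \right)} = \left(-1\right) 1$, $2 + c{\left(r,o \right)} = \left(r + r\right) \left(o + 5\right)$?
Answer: $-5320$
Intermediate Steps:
$c{\left(r,o \right)} = -2 + 2 r \left(5 + o\right)$ ($c{\left(r,o \right)} = -2 + \left(r + r\right) \left(o + 5\right) = -2 + 2 r \left(5 + o\right)$)
$j{\left(M,N \right)} = M N$
$f{\left(a \right)} = -1$
$j{\left(8,5 \right)} \left(c{\left(13,-10 \right)} + f{\left(1 \right)}\right) = 8 \cdot 5 \left(\left(-2 + 10 \cdot 13 + 2 \left(-10\right) 13\right) - 1\right) = 40 \left(\left(-2 + 130 - 260\right) - 1\right) = 40 \left(-132 - 1\right) = 40 \left(-133\right) = -5320$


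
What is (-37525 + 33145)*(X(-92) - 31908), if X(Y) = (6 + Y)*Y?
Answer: 105102480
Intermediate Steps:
X(Y) = Y*(6 + Y)
(-37525 + 33145)*(X(-92) - 31908) = (-37525 + 33145)*(-92*(6 - 92) - 31908) = -4380*(-92*(-86) - 31908) = -4380*(7912 - 31908) = -4380*(-23996) = 105102480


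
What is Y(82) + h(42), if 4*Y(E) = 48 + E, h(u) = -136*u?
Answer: -11359/2 ≈ -5679.5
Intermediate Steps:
Y(E) = 12 + E/4 (Y(E) = (48 + E)/4 = 12 + E/4)
Y(82) + h(42) = (12 + (¼)*82) - 136*42 = (12 + 41/2) - 5712 = 65/2 - 5712 = -11359/2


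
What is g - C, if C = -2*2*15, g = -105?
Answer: -45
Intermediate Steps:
C = -60 (C = -4*15 = -60)
g - C = -105 - 1*(-60) = -105 + 60 = -45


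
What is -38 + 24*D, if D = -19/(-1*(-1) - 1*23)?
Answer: -190/11 ≈ -17.273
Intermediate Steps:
D = 19/22 (D = -19/(1 - 23) = -19/(-22) = -19*(-1/22) = 19/22 ≈ 0.86364)
-38 + 24*D = -38 + 24*(19/22) = -38 + 228/11 = -190/11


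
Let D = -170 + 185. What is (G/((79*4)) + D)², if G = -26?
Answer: 5555449/24964 ≈ 222.54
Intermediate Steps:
D = 15
(G/((79*4)) + D)² = (-26/(79*4) + 15)² = (-26/316 + 15)² = (-26*1/316 + 15)² = (-13/158 + 15)² = (2357/158)² = 5555449/24964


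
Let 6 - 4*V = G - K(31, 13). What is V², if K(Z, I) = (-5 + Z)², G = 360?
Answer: 25921/4 ≈ 6480.3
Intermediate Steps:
V = 161/2 (V = 3/2 - (360 - (-5 + 31)²)/4 = 3/2 - (360 - 1*26²)/4 = 3/2 - (360 - 1*676)/4 = 3/2 - (360 - 676)/4 = 3/2 - ¼*(-316) = 3/2 + 79 = 161/2 ≈ 80.500)
V² = (161/2)² = 25921/4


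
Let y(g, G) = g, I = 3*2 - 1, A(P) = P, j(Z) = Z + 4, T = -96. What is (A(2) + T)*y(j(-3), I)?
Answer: -94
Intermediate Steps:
j(Z) = 4 + Z
I = 5 (I = 6 - 1 = 5)
(A(2) + T)*y(j(-3), I) = (2 - 96)*(4 - 3) = -94*1 = -94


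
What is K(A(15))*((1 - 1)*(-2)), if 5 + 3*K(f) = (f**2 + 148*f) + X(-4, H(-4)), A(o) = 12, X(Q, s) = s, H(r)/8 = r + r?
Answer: 0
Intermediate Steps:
H(r) = 16*r (H(r) = 8*(r + r) = 8*(2*r) = 16*r)
K(f) = -23 + f**2/3 + 148*f/3 (K(f) = -5/3 + ((f**2 + 148*f) + 16*(-4))/3 = -5/3 + ((f**2 + 148*f) - 64)/3 = -5/3 + (-64 + f**2 + 148*f)/3 = -5/3 + (-64/3 + f**2/3 + 148*f/3) = -23 + f**2/3 + 148*f/3)
K(A(15))*((1 - 1)*(-2)) = (-23 + (1/3)*12**2 + (148/3)*12)*((1 - 1)*(-2)) = (-23 + (1/3)*144 + 592)*(0*(-2)) = (-23 + 48 + 592)*0 = 617*0 = 0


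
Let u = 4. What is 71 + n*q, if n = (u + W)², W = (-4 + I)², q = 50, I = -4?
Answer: 231271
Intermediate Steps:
W = 64 (W = (-4 - 4)² = (-8)² = 64)
n = 4624 (n = (4 + 64)² = 68² = 4624)
71 + n*q = 71 + 4624*50 = 71 + 231200 = 231271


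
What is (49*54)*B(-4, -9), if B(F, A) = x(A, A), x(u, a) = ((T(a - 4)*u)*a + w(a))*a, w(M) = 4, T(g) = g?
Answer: 24980886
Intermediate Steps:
x(u, a) = a*(4 + a*u*(-4 + a)) (x(u, a) = (((a - 4)*u)*a + 4)*a = (((-4 + a)*u)*a + 4)*a = ((u*(-4 + a))*a + 4)*a = (a*u*(-4 + a) + 4)*a = (4 + a*u*(-4 + a))*a = a*(4 + a*u*(-4 + a)))
B(F, A) = A*(4 + A²*(-4 + A)) (B(F, A) = A*(4 + A*A*(-4 + A)) = A*(4 + A²*(-4 + A)))
(49*54)*B(-4, -9) = (49*54)*(-9*(4 + (-9)²*(-4 - 9))) = 2646*(-9*(4 + 81*(-13))) = 2646*(-9*(4 - 1053)) = 2646*(-9*(-1049)) = 2646*9441 = 24980886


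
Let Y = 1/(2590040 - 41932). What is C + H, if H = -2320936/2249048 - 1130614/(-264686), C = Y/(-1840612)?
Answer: 565296847229504047548323/174497734562823152259568 ≈ 3.2396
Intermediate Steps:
Y = 1/2548108 ≈ 3.9245e-7
C = -1/4690078162096 (C = (1/2548108)/(-1840612) = (1/2548108)*(-1/1840612) = -1/4690078162096 ≈ -2.1322e-13)
H = 120530368086/37205719933 (H = -2320936*1/2249048 - 1130614*(-1/264686) = -290117/281131 + 565307/132343 = 120530368086/37205719933 ≈ 3.2396)
C + H = -1/4690078162096 + 120530368086/37205719933 = 565296847229504047548323/174497734562823152259568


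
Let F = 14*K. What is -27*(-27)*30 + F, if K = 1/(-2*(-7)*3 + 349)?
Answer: 8551184/391 ≈ 21870.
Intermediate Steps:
K = 1/391 (K = 1/(14*3 + 349) = 1/(42 + 349) = 1/391 ≈ 0.0025575)
F = 14/391 (F = 14*(1/391) = 14/391 ≈ 0.035806)
-27*(-27)*30 + F = -27*(-27)*30 + 14/391 = 729*30 + 14/391 = 21870 + 14/391 = 8551184/391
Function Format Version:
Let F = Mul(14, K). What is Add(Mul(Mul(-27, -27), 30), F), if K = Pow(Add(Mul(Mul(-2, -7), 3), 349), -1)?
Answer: Rational(8551184, 391) ≈ 21870.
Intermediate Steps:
K = Rational(1, 391) (K = Pow(Add(Mul(14, 3), 349), -1) = Pow(Add(42, 349), -1) = Pow(391, -1) = Rational(1, 391) ≈ 0.0025575)
F = Rational(14, 391) (F = Mul(14, Rational(1, 391)) = Rational(14, 391) ≈ 0.035806)
Add(Mul(Mul(-27, -27), 30), F) = Add(Mul(Mul(-27, -27), 30), Rational(14, 391)) = Add(Mul(729, 30), Rational(14, 391)) = Add(21870, Rational(14, 391)) = Rational(8551184, 391)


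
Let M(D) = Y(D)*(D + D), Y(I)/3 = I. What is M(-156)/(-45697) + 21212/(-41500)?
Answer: -1757247191/474106375 ≈ -3.7064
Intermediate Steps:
Y(I) = 3*I
M(D) = 6*D² (M(D) = (3*D)*(D + D) = (3*D)*(2*D) = 6*D²)
M(-156)/(-45697) + 21212/(-41500) = (6*(-156)²)/(-45697) + 21212/(-41500) = (6*24336)*(-1/45697) + 21212*(-1/41500) = 146016*(-1/45697) - 5303/10375 = -146016/45697 - 5303/10375 = -1757247191/474106375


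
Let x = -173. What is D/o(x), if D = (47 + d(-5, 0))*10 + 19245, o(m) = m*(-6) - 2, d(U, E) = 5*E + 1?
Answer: 19725/1036 ≈ 19.040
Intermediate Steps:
d(U, E) = 1 + 5*E
o(m) = -2 - 6*m (o(m) = -6*m - 2 = -2 - 6*m)
D = 19725 (D = (47 + (1 + 5*0))*10 + 19245 = (47 + (1 + 0))*10 + 19245 = (47 + 1)*10 + 19245 = 48*10 + 19245 = 480 + 19245 = 19725)
D/o(x) = 19725/(-2 - 6*(-173)) = 19725/(-2 + 1038) = 19725/1036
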